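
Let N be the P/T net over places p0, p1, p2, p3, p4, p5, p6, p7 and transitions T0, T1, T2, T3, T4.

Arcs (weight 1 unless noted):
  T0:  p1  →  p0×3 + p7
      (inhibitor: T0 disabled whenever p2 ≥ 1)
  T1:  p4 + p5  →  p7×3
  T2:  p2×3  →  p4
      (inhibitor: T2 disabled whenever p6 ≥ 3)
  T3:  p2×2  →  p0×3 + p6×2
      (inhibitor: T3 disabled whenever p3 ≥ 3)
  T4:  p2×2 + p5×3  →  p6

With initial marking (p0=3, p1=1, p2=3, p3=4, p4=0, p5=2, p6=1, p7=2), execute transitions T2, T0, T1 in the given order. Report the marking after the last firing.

step 1: fire T2:  (p0=3, p1=1, p2=3, p3=4, p4=0, p5=2, p6=1, p7=2) → (p0=3, p1=1, p2=0, p3=4, p4=1, p5=2, p6=1, p7=2)
step 2: fire T0:  (p0=3, p1=1, p2=0, p3=4, p4=1, p5=2, p6=1, p7=2) → (p0=6, p1=0, p2=0, p3=4, p4=1, p5=2, p6=1, p7=3)
step 3: fire T1:  (p0=6, p1=0, p2=0, p3=4, p4=1, p5=2, p6=1, p7=3) → (p0=6, p1=0, p2=0, p3=4, p4=0, p5=1, p6=1, p7=6)

(p0=6, p1=0, p2=0, p3=4, p4=0, p5=1, p6=1, p7=6)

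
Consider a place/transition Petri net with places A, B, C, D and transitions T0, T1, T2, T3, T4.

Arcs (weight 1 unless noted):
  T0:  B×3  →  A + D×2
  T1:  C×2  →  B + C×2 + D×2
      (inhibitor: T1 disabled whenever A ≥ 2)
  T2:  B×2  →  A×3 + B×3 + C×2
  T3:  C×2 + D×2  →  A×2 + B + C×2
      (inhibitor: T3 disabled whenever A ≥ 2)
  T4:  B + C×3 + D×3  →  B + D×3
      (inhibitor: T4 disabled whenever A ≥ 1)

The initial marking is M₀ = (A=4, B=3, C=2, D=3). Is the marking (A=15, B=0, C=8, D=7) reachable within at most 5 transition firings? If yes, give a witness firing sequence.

step 1: fire T2:  (A=4, B=3, C=2, D=3) → (A=7, B=4, C=4, D=3)
step 2: fire T2:  (A=7, B=4, C=4, D=3) → (A=10, B=5, C=6, D=3)
step 3: fire T0:  (A=10, B=5, C=6, D=3) → (A=11, B=2, C=6, D=5)
step 4: fire T2:  (A=11, B=2, C=6, D=5) → (A=14, B=3, C=8, D=5)
step 5: fire T0:  (A=14, B=3, C=8, D=5) → (A=15, B=0, C=8, D=7)

YES — reachable via ⟨T2, T2, T0, T2, T0⟩ (5 firings)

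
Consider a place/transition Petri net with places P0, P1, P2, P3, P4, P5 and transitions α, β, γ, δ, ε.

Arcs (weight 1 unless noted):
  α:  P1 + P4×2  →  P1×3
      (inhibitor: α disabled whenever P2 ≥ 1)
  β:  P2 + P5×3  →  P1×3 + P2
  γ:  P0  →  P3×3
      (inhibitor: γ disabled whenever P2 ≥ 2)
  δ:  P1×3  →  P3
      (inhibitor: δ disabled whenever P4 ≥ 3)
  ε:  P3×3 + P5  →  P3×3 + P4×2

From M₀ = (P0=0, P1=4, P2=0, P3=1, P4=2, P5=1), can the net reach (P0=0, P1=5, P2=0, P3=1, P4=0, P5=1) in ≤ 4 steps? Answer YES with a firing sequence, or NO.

depth 0: 1 marking
depth 1: 3 markings reached so far
depth 2: 4 markings reached so far
depth 3: 5 markings reached so far
depth 4: 6 markings reached so far
target is not among the 6 markings reachable within 4 steps

NO — not reachable within 4 firings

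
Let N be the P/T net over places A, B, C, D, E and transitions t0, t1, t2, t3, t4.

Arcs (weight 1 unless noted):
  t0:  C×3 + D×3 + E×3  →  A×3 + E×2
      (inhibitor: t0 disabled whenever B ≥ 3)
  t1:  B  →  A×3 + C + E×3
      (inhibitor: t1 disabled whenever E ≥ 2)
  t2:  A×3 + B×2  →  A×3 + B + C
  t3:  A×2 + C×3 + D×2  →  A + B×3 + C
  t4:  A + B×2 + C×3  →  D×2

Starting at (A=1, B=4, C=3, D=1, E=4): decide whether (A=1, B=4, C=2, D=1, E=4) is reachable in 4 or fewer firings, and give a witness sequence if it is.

depth 0: 1 marking
depth 1: 2 markings reached so far
depth 2: 2 markings reached so far
(frontier empty at depth 2; search complete)
target is not among the 2 markings reachable within 4 steps

NO — not reachable within 4 firings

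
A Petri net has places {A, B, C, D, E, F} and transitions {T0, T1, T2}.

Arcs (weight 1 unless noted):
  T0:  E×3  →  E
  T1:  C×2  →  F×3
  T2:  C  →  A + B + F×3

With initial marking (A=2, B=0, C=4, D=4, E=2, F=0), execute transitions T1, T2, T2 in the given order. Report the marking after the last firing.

(A=4, B=2, C=0, D=4, E=2, F=9)

step 1: fire T1:  (A=2, B=0, C=4, D=4, E=2, F=0) → (A=2, B=0, C=2, D=4, E=2, F=3)
step 2: fire T2:  (A=2, B=0, C=2, D=4, E=2, F=3) → (A=3, B=1, C=1, D=4, E=2, F=6)
step 3: fire T2:  (A=3, B=1, C=1, D=4, E=2, F=6) → (A=4, B=2, C=0, D=4, E=2, F=9)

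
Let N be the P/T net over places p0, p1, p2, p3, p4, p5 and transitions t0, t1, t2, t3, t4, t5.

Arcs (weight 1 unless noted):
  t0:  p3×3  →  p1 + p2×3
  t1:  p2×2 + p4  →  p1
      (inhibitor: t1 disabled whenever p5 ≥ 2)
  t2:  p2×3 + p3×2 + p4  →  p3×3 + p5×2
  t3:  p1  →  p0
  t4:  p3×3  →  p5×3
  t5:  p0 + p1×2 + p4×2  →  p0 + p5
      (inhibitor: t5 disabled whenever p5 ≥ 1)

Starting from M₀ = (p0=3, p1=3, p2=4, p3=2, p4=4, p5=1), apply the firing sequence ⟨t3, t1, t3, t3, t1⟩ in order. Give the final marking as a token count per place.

step 1: fire t3:  (p0=3, p1=3, p2=4, p3=2, p4=4, p5=1) → (p0=4, p1=2, p2=4, p3=2, p4=4, p5=1)
step 2: fire t1:  (p0=4, p1=2, p2=4, p3=2, p4=4, p5=1) → (p0=4, p1=3, p2=2, p3=2, p4=3, p5=1)
step 3: fire t3:  (p0=4, p1=3, p2=2, p3=2, p4=3, p5=1) → (p0=5, p1=2, p2=2, p3=2, p4=3, p5=1)
step 4: fire t3:  (p0=5, p1=2, p2=2, p3=2, p4=3, p5=1) → (p0=6, p1=1, p2=2, p3=2, p4=3, p5=1)
step 5: fire t1:  (p0=6, p1=1, p2=2, p3=2, p4=3, p5=1) → (p0=6, p1=2, p2=0, p3=2, p4=2, p5=1)

(p0=6, p1=2, p2=0, p3=2, p4=2, p5=1)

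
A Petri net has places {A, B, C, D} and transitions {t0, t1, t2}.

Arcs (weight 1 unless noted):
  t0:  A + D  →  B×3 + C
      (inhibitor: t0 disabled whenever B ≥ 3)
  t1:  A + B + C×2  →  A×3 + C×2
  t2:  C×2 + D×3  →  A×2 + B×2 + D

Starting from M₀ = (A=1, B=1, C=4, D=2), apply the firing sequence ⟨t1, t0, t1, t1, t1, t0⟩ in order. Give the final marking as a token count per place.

step 1: fire t1:  (A=1, B=1, C=4, D=2) → (A=3, B=0, C=4, D=2)
step 2: fire t0:  (A=3, B=0, C=4, D=2) → (A=2, B=3, C=5, D=1)
step 3: fire t1:  (A=2, B=3, C=5, D=1) → (A=4, B=2, C=5, D=1)
step 4: fire t1:  (A=4, B=2, C=5, D=1) → (A=6, B=1, C=5, D=1)
step 5: fire t1:  (A=6, B=1, C=5, D=1) → (A=8, B=0, C=5, D=1)
step 6: fire t0:  (A=8, B=0, C=5, D=1) → (A=7, B=3, C=6, D=0)

(A=7, B=3, C=6, D=0)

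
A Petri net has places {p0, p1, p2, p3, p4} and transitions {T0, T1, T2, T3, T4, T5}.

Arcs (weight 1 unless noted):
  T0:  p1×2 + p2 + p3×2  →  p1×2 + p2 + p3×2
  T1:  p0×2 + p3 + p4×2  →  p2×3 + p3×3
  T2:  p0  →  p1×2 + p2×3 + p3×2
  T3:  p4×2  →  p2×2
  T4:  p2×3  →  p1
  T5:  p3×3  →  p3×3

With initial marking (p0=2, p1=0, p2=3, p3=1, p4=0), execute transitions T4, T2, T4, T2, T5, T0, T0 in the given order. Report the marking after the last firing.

step 1: fire T4:  (p0=2, p1=0, p2=3, p3=1, p4=0) → (p0=2, p1=1, p2=0, p3=1, p4=0)
step 2: fire T2:  (p0=2, p1=1, p2=0, p3=1, p4=0) → (p0=1, p1=3, p2=3, p3=3, p4=0)
step 3: fire T4:  (p0=1, p1=3, p2=3, p3=3, p4=0) → (p0=1, p1=4, p2=0, p3=3, p4=0)
step 4: fire T2:  (p0=1, p1=4, p2=0, p3=3, p4=0) → (p0=0, p1=6, p2=3, p3=5, p4=0)
step 5: fire T5:  (p0=0, p1=6, p2=3, p3=5, p4=0) → (p0=0, p1=6, p2=3, p3=5, p4=0)
step 6: fire T0:  (p0=0, p1=6, p2=3, p3=5, p4=0) → (p0=0, p1=6, p2=3, p3=5, p4=0)
step 7: fire T0:  (p0=0, p1=6, p2=3, p3=5, p4=0) → (p0=0, p1=6, p2=3, p3=5, p4=0)

(p0=0, p1=6, p2=3, p3=5, p4=0)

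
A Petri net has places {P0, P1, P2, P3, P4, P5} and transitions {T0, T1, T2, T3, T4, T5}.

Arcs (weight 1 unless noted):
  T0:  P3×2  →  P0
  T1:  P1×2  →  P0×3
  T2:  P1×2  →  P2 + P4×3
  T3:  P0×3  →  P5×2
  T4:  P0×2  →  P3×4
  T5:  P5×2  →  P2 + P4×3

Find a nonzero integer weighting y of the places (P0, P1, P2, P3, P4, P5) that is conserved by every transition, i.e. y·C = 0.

Incidence matrix C (rows=places, cols=transitions):
       T0   T1   T2   T3   T4   T5
   P0   1    3    0   -3   -2    0
   P1   0   -2   -2    0    0    0
   P2   0    0    1    0    0    1
   P3  -2    0    0    0    4    0
   P4   0    0    3    0    0    3
   P5   0    0    0    2    0   -2

Candidate y = [0, 0, 3, 0, -1, 0]; check y·C column-wise:
  col T0: 0·1 + 3·0 + 0·-2 + -1·0 = 0
  col T1: 0·3 + 0·-2 + 3·0 + -1·0 = 0
  col T2: 0·-2 + 3·1 + -1·3 = 0
  col T3: 0·-3 + 3·0 + -1·0 + 0·2 = 0
  col T4: 0·-2 + 3·0 + 0·4 + -1·0 = 0
  col T5: 3·1 + -1·3 + 0·-2 = 0

y = (P0:0, P1:0, P2:3, P3:0, P4:-1, P5:0)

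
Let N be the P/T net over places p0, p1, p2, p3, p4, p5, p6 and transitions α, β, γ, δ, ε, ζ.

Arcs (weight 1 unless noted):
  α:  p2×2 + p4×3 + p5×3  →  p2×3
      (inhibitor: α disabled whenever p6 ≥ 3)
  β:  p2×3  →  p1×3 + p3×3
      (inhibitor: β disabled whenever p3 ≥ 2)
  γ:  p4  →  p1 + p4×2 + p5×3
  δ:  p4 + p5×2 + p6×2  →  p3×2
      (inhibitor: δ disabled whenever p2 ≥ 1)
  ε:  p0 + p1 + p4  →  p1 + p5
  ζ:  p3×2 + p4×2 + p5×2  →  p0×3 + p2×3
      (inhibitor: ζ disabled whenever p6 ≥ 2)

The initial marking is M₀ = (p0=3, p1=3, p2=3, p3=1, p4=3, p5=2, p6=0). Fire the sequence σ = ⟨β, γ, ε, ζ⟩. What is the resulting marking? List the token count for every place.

step 1: fire β:  (p0=3, p1=3, p2=3, p3=1, p4=3, p5=2, p6=0) → (p0=3, p1=6, p2=0, p3=4, p4=3, p5=2, p6=0)
step 2: fire γ:  (p0=3, p1=6, p2=0, p3=4, p4=3, p5=2, p6=0) → (p0=3, p1=7, p2=0, p3=4, p4=4, p5=5, p6=0)
step 3: fire ε:  (p0=3, p1=7, p2=0, p3=4, p4=4, p5=5, p6=0) → (p0=2, p1=7, p2=0, p3=4, p4=3, p5=6, p6=0)
step 4: fire ζ:  (p0=2, p1=7, p2=0, p3=4, p4=3, p5=6, p6=0) → (p0=5, p1=7, p2=3, p3=2, p4=1, p5=4, p6=0)

(p0=5, p1=7, p2=3, p3=2, p4=1, p5=4, p6=0)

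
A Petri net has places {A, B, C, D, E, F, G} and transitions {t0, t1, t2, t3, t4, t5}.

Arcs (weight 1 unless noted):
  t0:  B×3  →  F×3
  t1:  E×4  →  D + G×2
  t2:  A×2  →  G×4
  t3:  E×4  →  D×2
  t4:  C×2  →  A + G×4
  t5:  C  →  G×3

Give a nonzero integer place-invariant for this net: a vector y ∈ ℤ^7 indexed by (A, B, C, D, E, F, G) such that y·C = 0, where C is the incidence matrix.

y = (A:0, B:1, C:0, D:0, E:0, F:1, G:0)

Incidence matrix C (rows=places, cols=transitions):
       t0   t1   t2   t3   t4   t5
    A   0    0   -2    0    1    0
    B  -3    0    0    0    0    0
    C   0    0    0    0   -2   -1
    D   0    1    0    2    0    0
    E   0   -4    0   -4    0    0
    F   3    0    0    0    0    0
    G   0    2    4    0    4    3

Candidate y = [0, 1, 0, 0, 0, 1, 0]; check y·C column-wise:
  col t0: 1·-3 + 1·3 = 0
  col t1: 1·0 + 0·1 + 0·-4 + 1·0 + 0·2 = 0
  col t2: 0·-2 + 1·0 + 1·0 + 0·4 = 0
  col t3: 1·0 + 0·2 + 0·-4 + 1·0 = 0
  col t4: 0·1 + 1·0 + 0·-2 + 1·0 + 0·4 = 0
  col t5: 1·0 + 0·-1 + 1·0 + 0·3 = 0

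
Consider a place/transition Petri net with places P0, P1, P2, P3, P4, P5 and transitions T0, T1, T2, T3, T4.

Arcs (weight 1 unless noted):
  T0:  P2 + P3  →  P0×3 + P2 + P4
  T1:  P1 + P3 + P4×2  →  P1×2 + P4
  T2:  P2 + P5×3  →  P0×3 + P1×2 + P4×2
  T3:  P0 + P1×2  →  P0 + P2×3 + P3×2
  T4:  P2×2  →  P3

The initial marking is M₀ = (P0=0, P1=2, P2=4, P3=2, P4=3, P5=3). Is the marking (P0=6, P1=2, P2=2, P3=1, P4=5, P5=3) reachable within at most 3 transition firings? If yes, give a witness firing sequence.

step 1: fire T0:  (P0=0, P1=2, P2=4, P3=2, P4=3, P5=3) → (P0=3, P1=2, P2=4, P3=1, P4=4, P5=3)
step 2: fire T0:  (P0=3, P1=2, P2=4, P3=1, P4=4, P5=3) → (P0=6, P1=2, P2=4, P3=0, P4=5, P5=3)
step 3: fire T4:  (P0=6, P1=2, P2=4, P3=0, P4=5, P5=3) → (P0=6, P1=2, P2=2, P3=1, P4=5, P5=3)

YES — reachable via ⟨T0, T0, T4⟩ (3 firings)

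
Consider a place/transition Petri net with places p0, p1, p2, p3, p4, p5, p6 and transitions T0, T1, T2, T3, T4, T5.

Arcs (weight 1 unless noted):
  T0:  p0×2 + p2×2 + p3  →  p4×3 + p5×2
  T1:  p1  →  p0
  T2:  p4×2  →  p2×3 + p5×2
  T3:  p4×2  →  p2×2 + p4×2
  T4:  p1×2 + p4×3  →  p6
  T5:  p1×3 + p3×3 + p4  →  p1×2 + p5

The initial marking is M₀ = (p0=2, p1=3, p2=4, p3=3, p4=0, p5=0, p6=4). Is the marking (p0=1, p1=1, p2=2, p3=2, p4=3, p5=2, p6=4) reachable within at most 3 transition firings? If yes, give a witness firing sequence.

NO — not reachable within 3 firings

depth 0: 1 marking
depth 1: 3 markings reached so far
depth 2: 8 markings reached so far
depth 3: 16 markings reached so far
target is not among the 16 markings reachable within 3 steps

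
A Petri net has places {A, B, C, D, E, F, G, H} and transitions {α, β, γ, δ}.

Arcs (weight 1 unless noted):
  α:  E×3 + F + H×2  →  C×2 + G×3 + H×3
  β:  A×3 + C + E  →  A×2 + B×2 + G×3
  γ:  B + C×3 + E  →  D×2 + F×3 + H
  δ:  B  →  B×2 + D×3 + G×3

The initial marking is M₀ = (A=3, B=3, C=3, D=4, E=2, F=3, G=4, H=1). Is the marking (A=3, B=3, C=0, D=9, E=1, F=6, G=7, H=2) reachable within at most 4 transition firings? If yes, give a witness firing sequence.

step 1: fire γ:  (A=3, B=3, C=3, D=4, E=2, F=3, G=4, H=1) → (A=3, B=2, C=0, D=6, E=1, F=6, G=4, H=2)
step 2: fire δ:  (A=3, B=2, C=0, D=6, E=1, F=6, G=4, H=2) → (A=3, B=3, C=0, D=9, E=1, F=6, G=7, H=2)

YES — reachable via ⟨γ, δ⟩ (2 firings)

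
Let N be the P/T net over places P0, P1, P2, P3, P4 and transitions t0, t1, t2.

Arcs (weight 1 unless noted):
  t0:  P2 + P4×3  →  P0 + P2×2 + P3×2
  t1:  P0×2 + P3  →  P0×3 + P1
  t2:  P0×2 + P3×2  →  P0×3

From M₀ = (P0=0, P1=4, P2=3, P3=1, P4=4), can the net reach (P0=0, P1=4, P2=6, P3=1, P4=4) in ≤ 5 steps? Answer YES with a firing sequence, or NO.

NO — not reachable within 5 firings

depth 0: 1 marking
depth 1: 2 markings reached so far
depth 2: 2 markings reached so far
(frontier empty at depth 2; search complete)
target is not among the 2 markings reachable within 5 steps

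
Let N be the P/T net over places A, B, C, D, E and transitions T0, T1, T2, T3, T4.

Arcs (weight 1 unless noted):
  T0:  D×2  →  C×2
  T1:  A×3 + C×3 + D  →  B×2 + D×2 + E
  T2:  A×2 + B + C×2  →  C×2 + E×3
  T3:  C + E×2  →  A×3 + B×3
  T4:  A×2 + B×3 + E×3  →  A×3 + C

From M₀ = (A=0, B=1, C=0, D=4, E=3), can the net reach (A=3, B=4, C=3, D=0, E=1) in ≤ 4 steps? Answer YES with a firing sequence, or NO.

step 1: fire T0:  (A=0, B=1, C=0, D=4, E=3) → (A=0, B=1, C=2, D=2, E=3)
step 2: fire T0:  (A=0, B=1, C=2, D=2, E=3) → (A=0, B=1, C=4, D=0, E=3)
step 3: fire T3:  (A=0, B=1, C=4, D=0, E=3) → (A=3, B=4, C=3, D=0, E=1)

YES — reachable via ⟨T0, T0, T3⟩ (3 firings)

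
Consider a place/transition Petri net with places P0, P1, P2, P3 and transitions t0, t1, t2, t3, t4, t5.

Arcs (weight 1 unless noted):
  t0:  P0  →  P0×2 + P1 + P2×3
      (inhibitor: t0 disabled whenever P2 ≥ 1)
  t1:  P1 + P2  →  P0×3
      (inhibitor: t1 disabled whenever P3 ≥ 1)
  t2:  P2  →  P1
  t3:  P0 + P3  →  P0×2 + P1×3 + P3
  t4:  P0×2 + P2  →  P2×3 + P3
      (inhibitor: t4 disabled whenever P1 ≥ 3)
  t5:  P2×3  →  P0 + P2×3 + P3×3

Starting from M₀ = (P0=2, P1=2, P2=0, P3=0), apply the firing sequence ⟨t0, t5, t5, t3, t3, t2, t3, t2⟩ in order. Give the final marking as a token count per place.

(P0=8, P1=14, P2=1, P3=6)

step 1: fire t0:  (P0=2, P1=2, P2=0, P3=0) → (P0=3, P1=3, P2=3, P3=0)
step 2: fire t5:  (P0=3, P1=3, P2=3, P3=0) → (P0=4, P1=3, P2=3, P3=3)
step 3: fire t5:  (P0=4, P1=3, P2=3, P3=3) → (P0=5, P1=3, P2=3, P3=6)
step 4: fire t3:  (P0=5, P1=3, P2=3, P3=6) → (P0=6, P1=6, P2=3, P3=6)
step 5: fire t3:  (P0=6, P1=6, P2=3, P3=6) → (P0=7, P1=9, P2=3, P3=6)
step 6: fire t2:  (P0=7, P1=9, P2=3, P3=6) → (P0=7, P1=10, P2=2, P3=6)
step 7: fire t3:  (P0=7, P1=10, P2=2, P3=6) → (P0=8, P1=13, P2=2, P3=6)
step 8: fire t2:  (P0=8, P1=13, P2=2, P3=6) → (P0=8, P1=14, P2=1, P3=6)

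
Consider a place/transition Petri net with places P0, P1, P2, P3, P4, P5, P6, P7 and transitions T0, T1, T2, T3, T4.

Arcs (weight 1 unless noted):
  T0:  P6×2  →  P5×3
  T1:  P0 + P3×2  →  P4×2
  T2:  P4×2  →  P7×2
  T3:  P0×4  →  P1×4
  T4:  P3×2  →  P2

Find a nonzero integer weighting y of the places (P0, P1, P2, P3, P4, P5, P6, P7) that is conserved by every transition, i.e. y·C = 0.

y = (P0:2, P1:2, P2:-2, P3:-1, P4:0, P5:0, P6:0, P7:0)

Incidence matrix C (rows=places, cols=transitions):
       T0   T1   T2   T3   T4
   P0   0   -1    0   -4    0
   P1   0    0    0    4    0
   P2   0    0    0    0    1
   P3   0   -2    0    0   -2
   P4   0    2   -2    0    0
   P5   3    0    0    0    0
   P6  -2    0    0    0    0
   P7   0    0    2    0    0

Candidate y = [2, 2, -2, -1, 0, 0, 0, 0]; check y·C column-wise:
  col T0: 2·0 + 2·0 + -2·0 + -1·0 + 0·3 + 0·-2 = 0
  col T1: 2·-1 + 2·0 + -2·0 + -1·-2 + 0·2 = 0
  col T2: 2·0 + 2·0 + -2·0 + -1·0 + 0·-2 + 0·2 = 0
  col T3: 2·-4 + 2·4 + -2·0 + -1·0 = 0
  col T4: 2·0 + 2·0 + -2·1 + -1·-2 = 0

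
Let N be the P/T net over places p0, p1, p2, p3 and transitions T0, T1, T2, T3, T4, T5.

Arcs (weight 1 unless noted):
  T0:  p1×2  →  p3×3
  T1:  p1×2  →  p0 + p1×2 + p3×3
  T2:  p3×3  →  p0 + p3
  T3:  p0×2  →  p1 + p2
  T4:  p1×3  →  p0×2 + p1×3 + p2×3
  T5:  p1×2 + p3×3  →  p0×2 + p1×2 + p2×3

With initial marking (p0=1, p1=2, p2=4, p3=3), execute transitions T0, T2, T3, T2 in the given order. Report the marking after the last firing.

(p0=1, p1=1, p2=5, p3=2)

step 1: fire T0:  (p0=1, p1=2, p2=4, p3=3) → (p0=1, p1=0, p2=4, p3=6)
step 2: fire T2:  (p0=1, p1=0, p2=4, p3=6) → (p0=2, p1=0, p2=4, p3=4)
step 3: fire T3:  (p0=2, p1=0, p2=4, p3=4) → (p0=0, p1=1, p2=5, p3=4)
step 4: fire T2:  (p0=0, p1=1, p2=5, p3=4) → (p0=1, p1=1, p2=5, p3=2)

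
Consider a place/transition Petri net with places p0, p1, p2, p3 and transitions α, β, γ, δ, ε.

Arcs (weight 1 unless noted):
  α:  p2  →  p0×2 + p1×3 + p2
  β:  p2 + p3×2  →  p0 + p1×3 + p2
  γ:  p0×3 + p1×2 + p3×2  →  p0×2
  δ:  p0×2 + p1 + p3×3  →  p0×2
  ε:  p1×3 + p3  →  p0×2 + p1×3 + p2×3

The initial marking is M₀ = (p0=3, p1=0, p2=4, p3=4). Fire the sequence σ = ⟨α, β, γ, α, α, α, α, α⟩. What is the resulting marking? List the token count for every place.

step 1: fire α:  (p0=3, p1=0, p2=4, p3=4) → (p0=5, p1=3, p2=4, p3=4)
step 2: fire β:  (p0=5, p1=3, p2=4, p3=4) → (p0=6, p1=6, p2=4, p3=2)
step 3: fire γ:  (p0=6, p1=6, p2=4, p3=2) → (p0=5, p1=4, p2=4, p3=0)
step 4: fire α:  (p0=5, p1=4, p2=4, p3=0) → (p0=7, p1=7, p2=4, p3=0)
step 5: fire α:  (p0=7, p1=7, p2=4, p3=0) → (p0=9, p1=10, p2=4, p3=0)
step 6: fire α:  (p0=9, p1=10, p2=4, p3=0) → (p0=11, p1=13, p2=4, p3=0)
step 7: fire α:  (p0=11, p1=13, p2=4, p3=0) → (p0=13, p1=16, p2=4, p3=0)
step 8: fire α:  (p0=13, p1=16, p2=4, p3=0) → (p0=15, p1=19, p2=4, p3=0)

(p0=15, p1=19, p2=4, p3=0)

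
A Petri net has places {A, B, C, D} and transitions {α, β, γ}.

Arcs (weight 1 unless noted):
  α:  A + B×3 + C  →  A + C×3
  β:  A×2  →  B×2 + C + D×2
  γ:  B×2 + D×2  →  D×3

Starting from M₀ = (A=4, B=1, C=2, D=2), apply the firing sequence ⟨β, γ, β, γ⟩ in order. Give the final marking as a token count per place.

step 1: fire β:  (A=4, B=1, C=2, D=2) → (A=2, B=3, C=3, D=4)
step 2: fire γ:  (A=2, B=3, C=3, D=4) → (A=2, B=1, C=3, D=5)
step 3: fire β:  (A=2, B=1, C=3, D=5) → (A=0, B=3, C=4, D=7)
step 4: fire γ:  (A=0, B=3, C=4, D=7) → (A=0, B=1, C=4, D=8)

(A=0, B=1, C=4, D=8)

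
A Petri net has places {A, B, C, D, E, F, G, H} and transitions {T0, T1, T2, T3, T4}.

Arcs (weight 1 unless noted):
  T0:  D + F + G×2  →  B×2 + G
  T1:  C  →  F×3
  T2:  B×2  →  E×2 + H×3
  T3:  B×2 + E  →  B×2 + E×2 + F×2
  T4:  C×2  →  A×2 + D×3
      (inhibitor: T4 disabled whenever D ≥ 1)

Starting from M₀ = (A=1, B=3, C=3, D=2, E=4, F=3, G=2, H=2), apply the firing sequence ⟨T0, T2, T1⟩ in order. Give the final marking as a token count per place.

step 1: fire T0:  (A=1, B=3, C=3, D=2, E=4, F=3, G=2, H=2) → (A=1, B=5, C=3, D=1, E=4, F=2, G=1, H=2)
step 2: fire T2:  (A=1, B=5, C=3, D=1, E=4, F=2, G=1, H=2) → (A=1, B=3, C=3, D=1, E=6, F=2, G=1, H=5)
step 3: fire T1:  (A=1, B=3, C=3, D=1, E=6, F=2, G=1, H=5) → (A=1, B=3, C=2, D=1, E=6, F=5, G=1, H=5)

(A=1, B=3, C=2, D=1, E=6, F=5, G=1, H=5)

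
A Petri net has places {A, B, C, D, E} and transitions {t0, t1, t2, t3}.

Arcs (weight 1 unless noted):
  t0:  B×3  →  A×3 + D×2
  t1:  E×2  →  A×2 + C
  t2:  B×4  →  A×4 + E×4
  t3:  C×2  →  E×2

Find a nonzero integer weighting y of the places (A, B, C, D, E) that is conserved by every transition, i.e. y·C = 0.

Incidence matrix C (rows=places, cols=transitions):
       t0   t1   t2   t3
    A   3    2    4    0
    B  -3    0   -4    0
    C   0    1    0   -2
    D   2    0    0    0
    E   0   -2    4    2

Candidate y = [1, 3, 2, 3, 2]; check y·C column-wise:
  col t0: 1·3 + 3·-3 + 2·0 + 3·2 + 2·0 = 0
  col t1: 1·2 + 3·0 + 2·1 + 3·0 + 2·-2 = 0
  col t2: 1·4 + 3·-4 + 2·0 + 3·0 + 2·4 = 0
  col t3: 1·0 + 3·0 + 2·-2 + 3·0 + 2·2 = 0

y = (A:1, B:3, C:2, D:3, E:2)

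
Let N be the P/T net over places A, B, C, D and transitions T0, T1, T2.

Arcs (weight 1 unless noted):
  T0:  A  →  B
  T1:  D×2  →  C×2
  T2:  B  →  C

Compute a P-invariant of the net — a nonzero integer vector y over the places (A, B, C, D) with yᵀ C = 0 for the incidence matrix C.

Incidence matrix C (rows=places, cols=transitions):
       T0   T1   T2
    A  -1    0    0
    B   1    0   -1
    C   0    2    1
    D   0   -2    0

Candidate y = [1, 1, 1, 1]; check y·C column-wise:
  col T0: 1·-1 + 1·1 + 1·0 + 1·0 = 0
  col T1: 1·0 + 1·0 + 1·2 + 1·-2 = 0
  col T2: 1·0 + 1·-1 + 1·1 + 1·0 = 0

y = (A:1, B:1, C:1, D:1)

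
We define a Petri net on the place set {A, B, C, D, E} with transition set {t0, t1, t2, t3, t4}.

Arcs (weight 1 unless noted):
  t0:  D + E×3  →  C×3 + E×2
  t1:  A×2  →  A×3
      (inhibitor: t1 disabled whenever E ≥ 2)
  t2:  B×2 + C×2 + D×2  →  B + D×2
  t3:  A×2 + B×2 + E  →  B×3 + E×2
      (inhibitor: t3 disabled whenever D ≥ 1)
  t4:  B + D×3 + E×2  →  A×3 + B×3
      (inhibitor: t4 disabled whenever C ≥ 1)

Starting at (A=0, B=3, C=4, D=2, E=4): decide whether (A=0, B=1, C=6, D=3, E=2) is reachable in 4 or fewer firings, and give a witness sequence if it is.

depth 0: 1 marking
depth 1: 3 markings reached so far
depth 2: 6 markings reached so far
depth 3: 8 markings reached so far
depth 4: 9 markings reached so far
target is not among the 9 markings reachable within 4 steps

NO — not reachable within 4 firings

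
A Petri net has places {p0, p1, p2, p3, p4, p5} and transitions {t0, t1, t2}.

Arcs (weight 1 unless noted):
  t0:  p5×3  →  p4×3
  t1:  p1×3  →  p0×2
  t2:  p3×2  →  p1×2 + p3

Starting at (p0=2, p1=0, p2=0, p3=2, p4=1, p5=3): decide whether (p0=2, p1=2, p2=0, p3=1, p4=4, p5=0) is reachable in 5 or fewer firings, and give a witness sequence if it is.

YES — reachable via ⟨t0, t2⟩ (2 firings)

step 1: fire t0:  (p0=2, p1=0, p2=0, p3=2, p4=1, p5=3) → (p0=2, p1=0, p2=0, p3=2, p4=4, p5=0)
step 2: fire t2:  (p0=2, p1=0, p2=0, p3=2, p4=4, p5=0) → (p0=2, p1=2, p2=0, p3=1, p4=4, p5=0)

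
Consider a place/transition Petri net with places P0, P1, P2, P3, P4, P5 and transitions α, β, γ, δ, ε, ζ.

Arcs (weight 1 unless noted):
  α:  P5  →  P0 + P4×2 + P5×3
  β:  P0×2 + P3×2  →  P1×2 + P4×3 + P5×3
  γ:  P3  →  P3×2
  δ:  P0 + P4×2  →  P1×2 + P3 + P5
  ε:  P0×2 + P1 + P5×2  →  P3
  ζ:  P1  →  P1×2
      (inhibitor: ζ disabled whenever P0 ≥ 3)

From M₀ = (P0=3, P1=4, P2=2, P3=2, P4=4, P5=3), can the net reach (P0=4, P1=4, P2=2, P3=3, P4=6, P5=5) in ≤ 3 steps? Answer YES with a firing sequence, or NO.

YES — reachable via ⟨α, γ⟩ (2 firings)

step 1: fire α:  (P0=3, P1=4, P2=2, P3=2, P4=4, P5=3) → (P0=4, P1=4, P2=2, P3=2, P4=6, P5=5)
step 2: fire γ:  (P0=4, P1=4, P2=2, P3=2, P4=6, P5=5) → (P0=4, P1=4, P2=2, P3=3, P4=6, P5=5)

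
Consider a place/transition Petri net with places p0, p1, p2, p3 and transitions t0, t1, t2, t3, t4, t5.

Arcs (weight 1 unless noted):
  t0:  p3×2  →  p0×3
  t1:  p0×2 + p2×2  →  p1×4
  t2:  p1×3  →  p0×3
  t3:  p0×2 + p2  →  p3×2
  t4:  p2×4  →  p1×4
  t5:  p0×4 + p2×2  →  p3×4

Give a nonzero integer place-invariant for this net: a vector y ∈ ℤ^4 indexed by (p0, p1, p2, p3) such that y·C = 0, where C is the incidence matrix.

y = (p0:2, p1:2, p2:2, p3:3)

Incidence matrix C (rows=places, cols=transitions):
       t0   t1   t2   t3   t4   t5
   p0   3   -2    3   -2    0   -4
   p1   0    4   -3    0    4    0
   p2   0   -2    0   -1   -4   -2
   p3  -2    0    0    2    0    4

Candidate y = [2, 2, 2, 3]; check y·C column-wise:
  col t0: 2·3 + 2·0 + 2·0 + 3·-2 = 0
  col t1: 2·-2 + 2·4 + 2·-2 + 3·0 = 0
  col t2: 2·3 + 2·-3 + 2·0 + 3·0 = 0
  col t3: 2·-2 + 2·0 + 2·-1 + 3·2 = 0
  col t4: 2·0 + 2·4 + 2·-4 + 3·0 = 0
  col t5: 2·-4 + 2·0 + 2·-2 + 3·4 = 0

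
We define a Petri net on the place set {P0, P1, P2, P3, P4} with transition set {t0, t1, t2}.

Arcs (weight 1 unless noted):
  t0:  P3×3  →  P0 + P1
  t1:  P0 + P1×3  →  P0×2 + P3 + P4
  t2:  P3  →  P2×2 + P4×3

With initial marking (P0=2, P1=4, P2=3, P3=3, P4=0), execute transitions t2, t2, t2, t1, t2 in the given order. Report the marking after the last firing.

step 1: fire t2:  (P0=2, P1=4, P2=3, P3=3, P4=0) → (P0=2, P1=4, P2=5, P3=2, P4=3)
step 2: fire t2:  (P0=2, P1=4, P2=5, P3=2, P4=3) → (P0=2, P1=4, P2=7, P3=1, P4=6)
step 3: fire t2:  (P0=2, P1=4, P2=7, P3=1, P4=6) → (P0=2, P1=4, P2=9, P3=0, P4=9)
step 4: fire t1:  (P0=2, P1=4, P2=9, P3=0, P4=9) → (P0=3, P1=1, P2=9, P3=1, P4=10)
step 5: fire t2:  (P0=3, P1=1, P2=9, P3=1, P4=10) → (P0=3, P1=1, P2=11, P3=0, P4=13)

(P0=3, P1=1, P2=11, P3=0, P4=13)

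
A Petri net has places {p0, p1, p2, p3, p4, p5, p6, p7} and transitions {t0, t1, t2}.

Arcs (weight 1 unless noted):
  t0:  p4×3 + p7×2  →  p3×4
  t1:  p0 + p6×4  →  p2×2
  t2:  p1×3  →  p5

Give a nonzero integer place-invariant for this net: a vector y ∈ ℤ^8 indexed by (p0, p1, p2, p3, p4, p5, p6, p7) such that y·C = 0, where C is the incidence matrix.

y = (p0:2, p1:0, p2:1, p3:0, p4:0, p5:0, p6:0, p7:0)

Incidence matrix C (rows=places, cols=transitions):
       t0   t1   t2
   p0   0   -1    0
   p1   0    0   -3
   p2   0    2    0
   p3   4    0    0
   p4  -3    0    0
   p5   0    0    1
   p6   0   -4    0
   p7  -2    0    0

Candidate y = [2, 0, 1, 0, 0, 0, 0, 0]; check y·C column-wise:
  col t0: 2·0 + 1·0 + 0·4 + 0·-3 + 0·-2 = 0
  col t1: 2·-1 + 1·2 + 0·-4 = 0
  col t2: 2·0 + 0·-3 + 1·0 + 0·1 = 0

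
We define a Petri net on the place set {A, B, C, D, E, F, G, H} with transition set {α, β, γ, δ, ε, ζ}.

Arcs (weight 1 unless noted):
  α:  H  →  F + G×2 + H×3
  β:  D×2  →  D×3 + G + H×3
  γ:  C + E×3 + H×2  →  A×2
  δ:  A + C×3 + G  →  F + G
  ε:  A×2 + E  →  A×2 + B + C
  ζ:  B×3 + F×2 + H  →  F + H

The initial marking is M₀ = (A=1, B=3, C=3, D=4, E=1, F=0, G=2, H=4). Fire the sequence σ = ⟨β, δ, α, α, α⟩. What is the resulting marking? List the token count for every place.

step 1: fire β:  (A=1, B=3, C=3, D=4, E=1, F=0, G=2, H=4) → (A=1, B=3, C=3, D=5, E=1, F=0, G=3, H=7)
step 2: fire δ:  (A=1, B=3, C=3, D=5, E=1, F=0, G=3, H=7) → (A=0, B=3, C=0, D=5, E=1, F=1, G=3, H=7)
step 3: fire α:  (A=0, B=3, C=0, D=5, E=1, F=1, G=3, H=7) → (A=0, B=3, C=0, D=5, E=1, F=2, G=5, H=9)
step 4: fire α:  (A=0, B=3, C=0, D=5, E=1, F=2, G=5, H=9) → (A=0, B=3, C=0, D=5, E=1, F=3, G=7, H=11)
step 5: fire α:  (A=0, B=3, C=0, D=5, E=1, F=3, G=7, H=11) → (A=0, B=3, C=0, D=5, E=1, F=4, G=9, H=13)

(A=0, B=3, C=0, D=5, E=1, F=4, G=9, H=13)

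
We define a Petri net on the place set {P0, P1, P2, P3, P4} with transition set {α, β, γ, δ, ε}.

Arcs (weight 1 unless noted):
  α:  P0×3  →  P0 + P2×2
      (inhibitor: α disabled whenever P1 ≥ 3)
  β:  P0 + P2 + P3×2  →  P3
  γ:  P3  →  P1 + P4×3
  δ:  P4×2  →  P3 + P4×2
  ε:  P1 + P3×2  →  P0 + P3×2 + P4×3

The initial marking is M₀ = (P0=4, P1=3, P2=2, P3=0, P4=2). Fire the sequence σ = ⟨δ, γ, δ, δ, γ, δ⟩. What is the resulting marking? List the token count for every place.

(P0=4, P1=5, P2=2, P3=2, P4=8)

step 1: fire δ:  (P0=4, P1=3, P2=2, P3=0, P4=2) → (P0=4, P1=3, P2=2, P3=1, P4=2)
step 2: fire γ:  (P0=4, P1=3, P2=2, P3=1, P4=2) → (P0=4, P1=4, P2=2, P3=0, P4=5)
step 3: fire δ:  (P0=4, P1=4, P2=2, P3=0, P4=5) → (P0=4, P1=4, P2=2, P3=1, P4=5)
step 4: fire δ:  (P0=4, P1=4, P2=2, P3=1, P4=5) → (P0=4, P1=4, P2=2, P3=2, P4=5)
step 5: fire γ:  (P0=4, P1=4, P2=2, P3=2, P4=5) → (P0=4, P1=5, P2=2, P3=1, P4=8)
step 6: fire δ:  (P0=4, P1=5, P2=2, P3=1, P4=8) → (P0=4, P1=5, P2=2, P3=2, P4=8)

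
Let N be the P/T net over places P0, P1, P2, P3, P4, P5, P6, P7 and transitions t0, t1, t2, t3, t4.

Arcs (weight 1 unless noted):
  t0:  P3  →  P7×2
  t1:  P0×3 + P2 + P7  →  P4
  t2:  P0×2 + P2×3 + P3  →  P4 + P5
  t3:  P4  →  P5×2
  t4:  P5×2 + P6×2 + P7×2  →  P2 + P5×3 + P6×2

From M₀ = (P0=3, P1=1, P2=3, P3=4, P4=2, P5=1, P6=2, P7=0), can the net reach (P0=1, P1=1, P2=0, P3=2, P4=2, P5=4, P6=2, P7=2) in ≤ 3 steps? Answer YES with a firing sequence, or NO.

step 1: fire t0:  (P0=3, P1=1, P2=3, P3=4, P4=2, P5=1, P6=2, P7=0) → (P0=3, P1=1, P2=3, P3=3, P4=2, P5=1, P6=2, P7=2)
step 2: fire t2:  (P0=3, P1=1, P2=3, P3=3, P4=2, P5=1, P6=2, P7=2) → (P0=1, P1=1, P2=0, P3=2, P4=3, P5=2, P6=2, P7=2)
step 3: fire t3:  (P0=1, P1=1, P2=0, P3=2, P4=3, P5=2, P6=2, P7=2) → (P0=1, P1=1, P2=0, P3=2, P4=2, P5=4, P6=2, P7=2)

YES — reachable via ⟨t0, t2, t3⟩ (3 firings)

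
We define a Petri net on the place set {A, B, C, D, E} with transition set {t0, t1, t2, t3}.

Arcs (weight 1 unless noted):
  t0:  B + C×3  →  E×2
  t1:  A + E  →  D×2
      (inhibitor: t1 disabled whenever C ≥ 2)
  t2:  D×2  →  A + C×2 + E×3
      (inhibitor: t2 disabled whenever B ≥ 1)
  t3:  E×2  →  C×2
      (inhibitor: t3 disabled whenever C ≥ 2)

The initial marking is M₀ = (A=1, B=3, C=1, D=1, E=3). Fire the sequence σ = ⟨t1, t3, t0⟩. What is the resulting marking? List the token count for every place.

(A=0, B=2, C=0, D=3, E=2)

step 1: fire t1:  (A=1, B=3, C=1, D=1, E=3) → (A=0, B=3, C=1, D=3, E=2)
step 2: fire t3:  (A=0, B=3, C=1, D=3, E=2) → (A=0, B=3, C=3, D=3, E=0)
step 3: fire t0:  (A=0, B=3, C=3, D=3, E=0) → (A=0, B=2, C=0, D=3, E=2)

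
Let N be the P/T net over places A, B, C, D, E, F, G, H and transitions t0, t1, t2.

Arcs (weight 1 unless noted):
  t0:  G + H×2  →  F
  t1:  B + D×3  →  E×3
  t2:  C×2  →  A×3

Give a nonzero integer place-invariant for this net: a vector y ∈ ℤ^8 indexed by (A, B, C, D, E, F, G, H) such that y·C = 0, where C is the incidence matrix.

y = (A:2, B:0, C:3, D:0, E:0, F:0, G:0, H:0)

Incidence matrix C (rows=places, cols=transitions):
       t0   t1   t2
    A   0    0    3
    B   0   -1    0
    C   0    0   -2
    D   0   -3    0
    E   0    3    0
    F   1    0    0
    G  -1    0    0
    H  -2    0    0

Candidate y = [2, 0, 3, 0, 0, 0, 0, 0]; check y·C column-wise:
  col t0: 2·0 + 3·0 + 0·1 + 0·-1 + 0·-2 = 0
  col t1: 2·0 + 0·-1 + 3·0 + 0·-3 + 0·3 = 0
  col t2: 2·3 + 3·-2 = 0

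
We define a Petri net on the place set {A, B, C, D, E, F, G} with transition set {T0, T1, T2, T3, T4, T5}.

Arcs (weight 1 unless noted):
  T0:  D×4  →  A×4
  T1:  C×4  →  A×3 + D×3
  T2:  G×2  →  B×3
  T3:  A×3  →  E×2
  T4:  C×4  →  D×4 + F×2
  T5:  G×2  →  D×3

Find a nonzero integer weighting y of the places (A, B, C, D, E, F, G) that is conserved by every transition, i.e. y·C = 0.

Incidence matrix C (rows=places, cols=transitions):
       T0   T1   T2   T3   T4   T5
    A   4    3    0   -3    0    0
    B   0    0    3    0    0    0
    C   0   -4    0    0   -4    0
    D  -4    3    0    0    4    3
    E   0    0    0    2    0    0
    F   0    0    0    0    2    0
    G   0    0   -2    0    0   -2

Candidate y = [2, 2, 3, 2, 3, 2, 3]; check y·C column-wise:
  col T0: 2·4 + 2·0 + 3·0 + 2·-4 + 3·0 + 2·0 + 3·0 = 0
  col T1: 2·3 + 2·0 + 3·-4 + 2·3 + 3·0 + 2·0 + 3·0 = 0
  col T2: 2·0 + 2·3 + 3·0 + 2·0 + 3·0 + 2·0 + 3·-2 = 0
  col T3: 2·-3 + 2·0 + 3·0 + 2·0 + 3·2 + 2·0 + 3·0 = 0
  col T4: 2·0 + 2·0 + 3·-4 + 2·4 + 3·0 + 2·2 + 3·0 = 0
  col T5: 2·0 + 2·0 + 3·0 + 2·3 + 3·0 + 2·0 + 3·-2 = 0

y = (A:2, B:2, C:3, D:2, E:3, F:2, G:3)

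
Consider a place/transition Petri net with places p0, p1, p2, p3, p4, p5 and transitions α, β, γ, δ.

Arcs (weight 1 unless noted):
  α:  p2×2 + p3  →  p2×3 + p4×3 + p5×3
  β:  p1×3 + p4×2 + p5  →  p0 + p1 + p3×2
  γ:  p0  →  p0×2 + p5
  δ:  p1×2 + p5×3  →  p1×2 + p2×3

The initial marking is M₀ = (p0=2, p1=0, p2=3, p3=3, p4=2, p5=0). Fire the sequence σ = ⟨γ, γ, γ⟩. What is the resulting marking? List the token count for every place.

(p0=5, p1=0, p2=3, p3=3, p4=2, p5=3)

step 1: fire γ:  (p0=2, p1=0, p2=3, p3=3, p4=2, p5=0) → (p0=3, p1=0, p2=3, p3=3, p4=2, p5=1)
step 2: fire γ:  (p0=3, p1=0, p2=3, p3=3, p4=2, p5=1) → (p0=4, p1=0, p2=3, p3=3, p4=2, p5=2)
step 3: fire γ:  (p0=4, p1=0, p2=3, p3=3, p4=2, p5=2) → (p0=5, p1=0, p2=3, p3=3, p4=2, p5=3)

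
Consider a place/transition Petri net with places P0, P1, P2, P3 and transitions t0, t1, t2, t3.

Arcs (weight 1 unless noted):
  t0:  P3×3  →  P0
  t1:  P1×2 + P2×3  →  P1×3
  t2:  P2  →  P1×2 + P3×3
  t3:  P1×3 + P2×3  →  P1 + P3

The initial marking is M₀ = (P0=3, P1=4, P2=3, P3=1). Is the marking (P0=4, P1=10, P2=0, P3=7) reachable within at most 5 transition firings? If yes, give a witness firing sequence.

YES — reachable via ⟨t2, t0, t2, t2⟩ (4 firings)

step 1: fire t2:  (P0=3, P1=4, P2=3, P3=1) → (P0=3, P1=6, P2=2, P3=4)
step 2: fire t0:  (P0=3, P1=6, P2=2, P3=4) → (P0=4, P1=6, P2=2, P3=1)
step 3: fire t2:  (P0=4, P1=6, P2=2, P3=1) → (P0=4, P1=8, P2=1, P3=4)
step 4: fire t2:  (P0=4, P1=8, P2=1, P3=4) → (P0=4, P1=10, P2=0, P3=7)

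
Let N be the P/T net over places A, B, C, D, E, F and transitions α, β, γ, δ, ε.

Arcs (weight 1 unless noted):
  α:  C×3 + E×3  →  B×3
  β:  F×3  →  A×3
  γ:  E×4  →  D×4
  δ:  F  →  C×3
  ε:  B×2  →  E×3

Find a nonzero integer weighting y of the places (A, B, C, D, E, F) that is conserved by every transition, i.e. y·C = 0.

Incidence matrix C (rows=places, cols=transitions):
        α    β    γ    δ    ε
    A   0    3    0    0    0
    B   3    0    0    0   -2
    C  -3    0    0    3    0
    D   0    0    4    0    0
    E  -3    0   -4    0    3
    F   0   -3    0   -1    0

Candidate y = [3, 3, 1, 2, 2, 3]; check y·C column-wise:
  col α: 3·0 + 3·3 + 1·-3 + 2·0 + 2·-3 + 3·0 = 0
  col β: 3·3 + 3·0 + 1·0 + 2·0 + 2·0 + 3·-3 = 0
  col γ: 3·0 + 3·0 + 1·0 + 2·4 + 2·-4 + 3·0 = 0
  col δ: 3·0 + 3·0 + 1·3 + 2·0 + 2·0 + 3·-1 = 0
  col ε: 3·0 + 3·-2 + 1·0 + 2·0 + 2·3 + 3·0 = 0

y = (A:3, B:3, C:1, D:2, E:2, F:3)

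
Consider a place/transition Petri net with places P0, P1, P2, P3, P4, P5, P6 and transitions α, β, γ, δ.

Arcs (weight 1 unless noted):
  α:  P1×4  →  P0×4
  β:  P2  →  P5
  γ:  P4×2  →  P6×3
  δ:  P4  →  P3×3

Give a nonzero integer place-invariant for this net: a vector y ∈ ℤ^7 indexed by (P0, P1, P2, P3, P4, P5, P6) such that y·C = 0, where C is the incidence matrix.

Incidence matrix C (rows=places, cols=transitions):
        α    β    γ    δ
   P0   4    0    0    0
   P1  -4    0    0    0
   P2   0   -1    0    0
   P3   0    0    0    3
   P4   0    0   -2   -1
   P5   0    1    0    0
   P6   0    0    3    0

Candidate y = [1, 1, 0, 0, 0, 0, 0]; check y·C column-wise:
  col α: 1·4 + 1·-4 = 0
  col β: 1·0 + 1·0 + 0·-1 + 0·1 = 0
  col γ: 1·0 + 1·0 + 0·-2 + 0·3 = 0
  col δ: 1·0 + 1·0 + 0·3 + 0·-1 = 0

y = (P0:1, P1:1, P2:0, P3:0, P4:0, P5:0, P6:0)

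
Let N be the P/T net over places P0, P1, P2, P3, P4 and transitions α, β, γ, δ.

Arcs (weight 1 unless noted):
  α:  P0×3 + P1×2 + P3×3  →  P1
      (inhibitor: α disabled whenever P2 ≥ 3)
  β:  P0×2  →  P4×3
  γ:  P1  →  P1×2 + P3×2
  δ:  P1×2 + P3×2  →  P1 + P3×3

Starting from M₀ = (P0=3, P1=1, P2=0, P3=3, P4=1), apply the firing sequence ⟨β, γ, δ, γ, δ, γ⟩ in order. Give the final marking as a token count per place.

step 1: fire β:  (P0=3, P1=1, P2=0, P3=3, P4=1) → (P0=1, P1=1, P2=0, P3=3, P4=4)
step 2: fire γ:  (P0=1, P1=1, P2=0, P3=3, P4=4) → (P0=1, P1=2, P2=0, P3=5, P4=4)
step 3: fire δ:  (P0=1, P1=2, P2=0, P3=5, P4=4) → (P0=1, P1=1, P2=0, P3=6, P4=4)
step 4: fire γ:  (P0=1, P1=1, P2=0, P3=6, P4=4) → (P0=1, P1=2, P2=0, P3=8, P4=4)
step 5: fire δ:  (P0=1, P1=2, P2=0, P3=8, P4=4) → (P0=1, P1=1, P2=0, P3=9, P4=4)
step 6: fire γ:  (P0=1, P1=1, P2=0, P3=9, P4=4) → (P0=1, P1=2, P2=0, P3=11, P4=4)

(P0=1, P1=2, P2=0, P3=11, P4=4)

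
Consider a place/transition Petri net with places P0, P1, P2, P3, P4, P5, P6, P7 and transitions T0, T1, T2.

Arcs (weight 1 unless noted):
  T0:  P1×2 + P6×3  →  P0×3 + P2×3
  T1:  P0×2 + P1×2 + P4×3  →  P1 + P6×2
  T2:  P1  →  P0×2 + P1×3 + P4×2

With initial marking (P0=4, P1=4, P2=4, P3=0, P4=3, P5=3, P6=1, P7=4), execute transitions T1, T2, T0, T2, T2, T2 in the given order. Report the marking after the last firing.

step 1: fire T1:  (P0=4, P1=4, P2=4, P3=0, P4=3, P5=3, P6=1, P7=4) → (P0=2, P1=3, P2=4, P3=0, P4=0, P5=3, P6=3, P7=4)
step 2: fire T2:  (P0=2, P1=3, P2=4, P3=0, P4=0, P5=3, P6=3, P7=4) → (P0=4, P1=5, P2=4, P3=0, P4=2, P5=3, P6=3, P7=4)
step 3: fire T0:  (P0=4, P1=5, P2=4, P3=0, P4=2, P5=3, P6=3, P7=4) → (P0=7, P1=3, P2=7, P3=0, P4=2, P5=3, P6=0, P7=4)
step 4: fire T2:  (P0=7, P1=3, P2=7, P3=0, P4=2, P5=3, P6=0, P7=4) → (P0=9, P1=5, P2=7, P3=0, P4=4, P5=3, P6=0, P7=4)
step 5: fire T2:  (P0=9, P1=5, P2=7, P3=0, P4=4, P5=3, P6=0, P7=4) → (P0=11, P1=7, P2=7, P3=0, P4=6, P5=3, P6=0, P7=4)
step 6: fire T2:  (P0=11, P1=7, P2=7, P3=0, P4=6, P5=3, P6=0, P7=4) → (P0=13, P1=9, P2=7, P3=0, P4=8, P5=3, P6=0, P7=4)

(P0=13, P1=9, P2=7, P3=0, P4=8, P5=3, P6=0, P7=4)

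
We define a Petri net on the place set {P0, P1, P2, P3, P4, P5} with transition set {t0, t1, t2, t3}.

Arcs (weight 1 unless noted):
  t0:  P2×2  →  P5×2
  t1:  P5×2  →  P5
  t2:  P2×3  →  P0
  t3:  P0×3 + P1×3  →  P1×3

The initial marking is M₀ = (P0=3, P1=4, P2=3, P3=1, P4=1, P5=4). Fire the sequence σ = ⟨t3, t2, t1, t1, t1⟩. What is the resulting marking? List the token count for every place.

step 1: fire t3:  (P0=3, P1=4, P2=3, P3=1, P4=1, P5=4) → (P0=0, P1=4, P2=3, P3=1, P4=1, P5=4)
step 2: fire t2:  (P0=0, P1=4, P2=3, P3=1, P4=1, P5=4) → (P0=1, P1=4, P2=0, P3=1, P4=1, P5=4)
step 3: fire t1:  (P0=1, P1=4, P2=0, P3=1, P4=1, P5=4) → (P0=1, P1=4, P2=0, P3=1, P4=1, P5=3)
step 4: fire t1:  (P0=1, P1=4, P2=0, P3=1, P4=1, P5=3) → (P0=1, P1=4, P2=0, P3=1, P4=1, P5=2)
step 5: fire t1:  (P0=1, P1=4, P2=0, P3=1, P4=1, P5=2) → (P0=1, P1=4, P2=0, P3=1, P4=1, P5=1)

(P0=1, P1=4, P2=0, P3=1, P4=1, P5=1)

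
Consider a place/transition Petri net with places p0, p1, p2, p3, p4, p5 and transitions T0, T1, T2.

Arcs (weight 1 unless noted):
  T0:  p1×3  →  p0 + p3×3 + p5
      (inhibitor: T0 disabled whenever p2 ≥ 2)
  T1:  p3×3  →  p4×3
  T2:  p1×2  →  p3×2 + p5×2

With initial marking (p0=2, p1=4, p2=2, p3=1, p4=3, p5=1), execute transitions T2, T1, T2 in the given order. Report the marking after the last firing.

(p0=2, p1=0, p2=2, p3=2, p4=6, p5=5)

step 1: fire T2:  (p0=2, p1=4, p2=2, p3=1, p4=3, p5=1) → (p0=2, p1=2, p2=2, p3=3, p4=3, p5=3)
step 2: fire T1:  (p0=2, p1=2, p2=2, p3=3, p4=3, p5=3) → (p0=2, p1=2, p2=2, p3=0, p4=6, p5=3)
step 3: fire T2:  (p0=2, p1=2, p2=2, p3=0, p4=6, p5=3) → (p0=2, p1=0, p2=2, p3=2, p4=6, p5=5)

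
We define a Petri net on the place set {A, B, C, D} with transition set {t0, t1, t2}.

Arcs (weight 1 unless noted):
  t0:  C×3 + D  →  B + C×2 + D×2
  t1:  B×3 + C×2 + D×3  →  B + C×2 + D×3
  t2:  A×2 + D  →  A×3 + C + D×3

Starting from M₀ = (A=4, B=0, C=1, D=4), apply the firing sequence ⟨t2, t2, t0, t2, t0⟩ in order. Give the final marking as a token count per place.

step 1: fire t2:  (A=4, B=0, C=1, D=4) → (A=5, B=0, C=2, D=6)
step 2: fire t2:  (A=5, B=0, C=2, D=6) → (A=6, B=0, C=3, D=8)
step 3: fire t0:  (A=6, B=0, C=3, D=8) → (A=6, B=1, C=2, D=9)
step 4: fire t2:  (A=6, B=1, C=2, D=9) → (A=7, B=1, C=3, D=11)
step 5: fire t0:  (A=7, B=1, C=3, D=11) → (A=7, B=2, C=2, D=12)

(A=7, B=2, C=2, D=12)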